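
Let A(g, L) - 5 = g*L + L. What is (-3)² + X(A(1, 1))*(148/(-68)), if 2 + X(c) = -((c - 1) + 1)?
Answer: 486/17 ≈ 28.588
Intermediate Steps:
A(g, L) = 5 + L + L*g (A(g, L) = 5 + (g*L + L) = 5 + (L*g + L) = 5 + (L + L*g) = 5 + L + L*g)
X(c) = -2 - c (X(c) = -2 - ((c - 1) + 1) = -2 - ((-1 + c) + 1) = -2 - c)
(-3)² + X(A(1, 1))*(148/(-68)) = (-3)² + (-2 - (5 + 1 + 1*1))*(148/(-68)) = 9 + (-2 - (5 + 1 + 1))*(148*(-1/68)) = 9 + (-2 - 1*7)*(-37/17) = 9 + (-2 - 7)*(-37/17) = 9 - 9*(-37/17) = 9 + 333/17 = 486/17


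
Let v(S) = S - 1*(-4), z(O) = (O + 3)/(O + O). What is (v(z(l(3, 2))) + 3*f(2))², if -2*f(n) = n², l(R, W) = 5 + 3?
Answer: 441/256 ≈ 1.7227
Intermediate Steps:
l(R, W) = 8
f(n) = -n²/2
z(O) = (3 + O)/(2*O) (z(O) = (3 + O)/((2*O)) = (3 + O)*(1/(2*O)) = (3 + O)/(2*O))
v(S) = 4 + S (v(S) = S + 4 = 4 + S)
(v(z(l(3, 2))) + 3*f(2))² = ((4 + (½)*(3 + 8)/8) + 3*(-½*2²))² = ((4 + (½)*(⅛)*11) + 3*(-½*4))² = ((4 + 11/16) + 3*(-2))² = (75/16 - 6)² = (-21/16)² = 441/256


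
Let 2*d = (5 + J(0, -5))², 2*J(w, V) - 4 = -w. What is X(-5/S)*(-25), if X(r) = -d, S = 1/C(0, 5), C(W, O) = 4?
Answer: 1225/2 ≈ 612.50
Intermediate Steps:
S = ¼ (S = 1/4 = ¼ ≈ 0.25000)
J(w, V) = 2 - w/2 (J(w, V) = 2 + (-w)/2 = 2 - w/2)
d = 49/2 (d = (5 + (2 - ½*0))²/2 = (5 + (2 + 0))²/2 = (5 + 2)²/2 = (½)*7² = (½)*49 = 49/2 ≈ 24.500)
X(r) = -49/2 (X(r) = -1*49/2 = -49/2)
X(-5/S)*(-25) = -49/2*(-25) = 1225/2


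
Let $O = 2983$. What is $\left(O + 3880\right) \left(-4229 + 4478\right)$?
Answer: $1708887$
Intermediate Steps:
$\left(O + 3880\right) \left(-4229 + 4478\right) = \left(2983 + 3880\right) \left(-4229 + 4478\right) = 6863 \cdot 249 = 1708887$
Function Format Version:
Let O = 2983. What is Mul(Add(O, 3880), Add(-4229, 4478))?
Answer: 1708887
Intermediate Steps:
Mul(Add(O, 3880), Add(-4229, 4478)) = Mul(Add(2983, 3880), Add(-4229, 4478)) = Mul(6863, 249) = 1708887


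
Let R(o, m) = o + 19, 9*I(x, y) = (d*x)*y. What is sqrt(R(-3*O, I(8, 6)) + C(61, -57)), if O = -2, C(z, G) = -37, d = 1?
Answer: 2*I*sqrt(3) ≈ 3.4641*I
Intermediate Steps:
I(x, y) = x*y/9 (I(x, y) = ((1*x)*y)/9 = (x*y)/9 = x*y/9)
R(o, m) = 19 + o
sqrt(R(-3*O, I(8, 6)) + C(61, -57)) = sqrt((19 - 3*(-2)) - 37) = sqrt((19 + 6) - 37) = sqrt(25 - 37) = sqrt(-12) = 2*I*sqrt(3)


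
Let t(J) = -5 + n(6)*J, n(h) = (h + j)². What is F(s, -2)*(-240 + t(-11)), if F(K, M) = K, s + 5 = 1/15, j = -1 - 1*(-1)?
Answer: 47434/15 ≈ 3162.3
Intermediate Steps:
j = 0 (j = -1 + 1 = 0)
s = -74/15 (s = -5 + 1/15 = -74/15 ≈ -4.9333)
n(h) = h² (n(h) = (h + 0)² = h²)
t(J) = -5 + 36*J (t(J) = -5 + 6²*J = -5 + 36*J)
F(s, -2)*(-240 + t(-11)) = -74*(-240 + (-5 + 36*(-11)))/15 = -74*(-240 + (-5 - 396))/15 = -74*(-240 - 401)/15 = -74/15*(-641) = 47434/15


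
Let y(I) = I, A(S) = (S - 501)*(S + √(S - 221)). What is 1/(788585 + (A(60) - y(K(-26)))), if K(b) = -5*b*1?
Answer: 761995/580667691466 + 441*I*√161/580667691466 ≈ 1.3123e-6 + 9.6366e-9*I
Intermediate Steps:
A(S) = (-501 + S)*(S + √(-221 + S))
K(b) = -5*b
1/(788585 + (A(60) - y(K(-26)))) = 1/(788585 + ((60² - 501*60 - 501*√(-221 + 60) + 60*√(-221 + 60)) - (-5)*(-26))) = 1/(788585 + ((3600 - 30060 - 501*I*√161 + 60*√(-161)) - 1*130)) = 1/(788585 + ((3600 - 30060 - 501*I*√161 + 60*(I*√161)) - 130)) = 1/(788585 + ((3600 - 30060 - 501*I*√161 + 60*I*√161) - 130)) = 1/(788585 + ((-26460 - 441*I*√161) - 130)) = 1/(788585 + (-26590 - 441*I*√161)) = 1/(761995 - 441*I*√161)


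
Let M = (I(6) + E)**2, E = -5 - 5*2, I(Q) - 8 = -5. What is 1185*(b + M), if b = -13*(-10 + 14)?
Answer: 109020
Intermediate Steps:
I(Q) = 3 (I(Q) = 8 - 5 = 3)
E = -15 (E = -5 - 10 = -15)
M = 144 (M = (3 - 15)**2 = (-12)**2 = 144)
b = -52 (b = -13*4 = -52)
1185*(b + M) = 1185*(-52 + 144) = 1185*92 = 109020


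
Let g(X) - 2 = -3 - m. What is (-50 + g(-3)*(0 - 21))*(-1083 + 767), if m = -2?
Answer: 22436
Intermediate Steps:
g(X) = 1 (g(X) = 2 + (-3 - 1*(-2)) = 2 + (-3 + 2) = 2 - 1 = 1)
(-50 + g(-3)*(0 - 21))*(-1083 + 767) = (-50 + 1*(0 - 21))*(-1083 + 767) = (-50 + 1*(-21))*(-316) = (-50 - 21)*(-316) = -71*(-316) = 22436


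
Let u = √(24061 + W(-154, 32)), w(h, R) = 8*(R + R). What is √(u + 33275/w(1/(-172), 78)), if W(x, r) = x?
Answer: √(2595450 + 97344*√23907)/312 ≈ 13.464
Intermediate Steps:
w(h, R) = 16*R (w(h, R) = 8*(2*R) = 16*R)
u = √23907 (u = √(24061 - 154) = √23907 ≈ 154.62)
√(u + 33275/w(1/(-172), 78)) = √(√23907 + 33275/((16*78))) = √(√23907 + 33275/1248) = √(33275/1248 + √23907)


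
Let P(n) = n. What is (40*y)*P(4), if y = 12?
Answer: 1920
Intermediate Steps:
(40*y)*P(4) = (40*12)*4 = 480*4 = 1920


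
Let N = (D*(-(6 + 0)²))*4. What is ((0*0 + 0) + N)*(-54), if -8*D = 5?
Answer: -4860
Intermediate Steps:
D = -5/8 (D = -⅛*5 = -5/8 ≈ -0.62500)
N = 90 (N = -(-5)*(6 + 0)²/8*4 = -(-5)*6²/8*4 = -(-5)*36/8*4 = -5/8*(-36)*4 = (45/2)*4 = 90)
((0*0 + 0) + N)*(-54) = ((0*0 + 0) + 90)*(-54) = ((0 + 0) + 90)*(-54) = (0 + 90)*(-54) = 90*(-54) = -4860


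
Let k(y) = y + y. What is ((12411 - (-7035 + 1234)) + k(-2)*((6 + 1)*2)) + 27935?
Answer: 46091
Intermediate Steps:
k(y) = 2*y
((12411 - (-7035 + 1234)) + k(-2)*((6 + 1)*2)) + 27935 = ((12411 - (-7035 + 1234)) + (2*(-2))*((6 + 1)*2)) + 27935 = ((12411 - 1*(-5801)) - 28*2) + 27935 = ((12411 + 5801) - 4*14) + 27935 = (18212 - 56) + 27935 = 18156 + 27935 = 46091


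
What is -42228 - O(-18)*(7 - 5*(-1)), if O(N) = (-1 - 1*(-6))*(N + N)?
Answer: -40068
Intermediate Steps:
O(N) = 10*N (O(N) = (-1 + 6)*(2*N) = 5*(2*N) = 10*N)
-42228 - O(-18)*(7 - 5*(-1)) = -42228 - 10*(-18)*(7 - 5*(-1)) = -42228 - (-180)*(7 + 5) = -42228 - (-180)*12 = -42228 - 1*(-2160) = -42228 + 2160 = -40068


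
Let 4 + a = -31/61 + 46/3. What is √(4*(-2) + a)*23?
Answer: 23*√94611/183 ≈ 38.659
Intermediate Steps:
a = 1981/183 (a = -4 + (-31/61 + 46/3) = -4 + 2713/183 = 1981/183 ≈ 10.825)
√(4*(-2) + a)*23 = √(4*(-2) + 1981/183)*23 = √(-8 + 1981/183)*23 = √(517/183)*23 = (√94611/183)*23 = 23*√94611/183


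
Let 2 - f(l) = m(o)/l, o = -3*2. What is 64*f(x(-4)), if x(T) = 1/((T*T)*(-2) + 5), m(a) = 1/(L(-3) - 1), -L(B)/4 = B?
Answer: 3136/11 ≈ 285.09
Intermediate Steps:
L(B) = -4*B
o = -6
m(a) = 1/11 (m(a) = 1/(-4*(-3) - 1) = 1/(12 - 1) = 1/11)
x(T) = 1/(5 - 2*T²) (x(T) = 1/(T²*(-2) + 5) = 1/(-2*T² + 5) = 1/(5 - 2*T²))
f(l) = 2 - 1/(11*l)
64*f(x(-4)) = 64*(2 - 1/(11*((-1/(-5 + 2*(-4)²))))) = 64*(2 - 1/(11*((-1/(-5 + 2*16))))) = 64*(2 - 1/(11*((-1/(-5 + 32))))) = 64*(2 - 1/(11*((-1/27)))) = 64*(2 - 1/(11*((-1*1/27)))) = 64*(2 - 1/(11*(-1/27))) = 64*(2 - 1/11*(-27)) = 64*(2 + 27/11) = 64*(49/11) = 3136/11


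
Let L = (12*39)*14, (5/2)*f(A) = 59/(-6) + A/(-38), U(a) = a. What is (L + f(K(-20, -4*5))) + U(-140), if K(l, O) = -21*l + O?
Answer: 1825099/285 ≈ 6403.9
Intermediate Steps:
K(l, O) = O - 21*l
f(A) = -59/15 - A/95 (f(A) = 2*(59/(-6) + A/(-38))/5 = 2*(59*(-⅙) + A*(-1/38))/5 = 2*(-59/6 - A/38)/5 = -59/15 - A/95)
L = 6552 (L = 468*14 = 6552)
(L + f(K(-20, -4*5))) + U(-140) = (6552 + (-59/15 - (-4*5 - 21*(-20))/95)) - 140 = (6552 + (-59/15 - (-20 + 420)/95)) - 140 = (6552 + (-59/15 - 1/95*400)) - 140 = (6552 + (-59/15 - 80/19)) - 140 = (6552 - 2321/285) - 140 = 1864999/285 - 140 = 1825099/285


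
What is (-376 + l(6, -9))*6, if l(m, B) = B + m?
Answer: -2274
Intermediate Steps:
(-376 + l(6, -9))*6 = (-376 + (-9 + 6))*6 = (-376 - 3)*6 = -379*6 = -2274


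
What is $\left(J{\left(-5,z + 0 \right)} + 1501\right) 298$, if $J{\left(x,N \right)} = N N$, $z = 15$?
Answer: $514348$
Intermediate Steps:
$J{\left(x,N \right)} = N^{2}$
$\left(J{\left(-5,z + 0 \right)} + 1501\right) 298 = \left(\left(15 + 0\right)^{2} + 1501\right) 298 = \left(15^{2} + 1501\right) 298 = \left(225 + 1501\right) 298 = 1726 \cdot 298 = 514348$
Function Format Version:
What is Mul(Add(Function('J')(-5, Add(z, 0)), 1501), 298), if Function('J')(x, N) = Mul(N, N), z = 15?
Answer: 514348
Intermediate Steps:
Function('J')(x, N) = Pow(N, 2)
Mul(Add(Function('J')(-5, Add(z, 0)), 1501), 298) = Mul(Add(Pow(Add(15, 0), 2), 1501), 298) = Mul(Add(Pow(15, 2), 1501), 298) = Mul(Add(225, 1501), 298) = Mul(1726, 298) = 514348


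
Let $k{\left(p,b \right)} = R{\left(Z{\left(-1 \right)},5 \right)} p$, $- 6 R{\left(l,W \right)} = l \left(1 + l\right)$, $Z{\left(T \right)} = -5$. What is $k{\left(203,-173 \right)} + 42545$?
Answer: $\frac{125605}{3} \approx 41868.0$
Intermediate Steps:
$R{\left(l,W \right)} = - \frac{l \left(1 + l\right)}{6}$
$k{\left(p,b \right)} = - \frac{10 p}{3}$ ($k{\left(p,b \right)} = \left(- \frac{1}{6}\right) \left(-5\right) \left(1 - 5\right) p = \left(- \frac{1}{6}\right) \left(-5\right) \left(-4\right) p = - \frac{10 p}{3}$)
$k{\left(203,-173 \right)} + 42545 = \left(- \frac{10}{3}\right) 203 + 42545 = - \frac{2030}{3} + 42545 = \frac{125605}{3}$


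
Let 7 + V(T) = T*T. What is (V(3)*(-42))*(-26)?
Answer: 2184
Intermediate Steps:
V(T) = -7 + T² (V(T) = -7 + T*T = -7 + T²)
(V(3)*(-42))*(-26) = ((-7 + 3²)*(-42))*(-26) = ((-7 + 9)*(-42))*(-26) = (2*(-42))*(-26) = -84*(-26) = 2184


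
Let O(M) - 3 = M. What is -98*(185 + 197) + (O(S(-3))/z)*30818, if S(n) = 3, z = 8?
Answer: -28645/2 ≈ -14323.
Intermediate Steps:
O(M) = 3 + M
-98*(185 + 197) + (O(S(-3))/z)*30818 = -98*(185 + 197) + ((3 + 3)/8)*30818 = -98*382 + (6*(⅛))*30818 = -37436 + (¾)*30818 = -37436 + 46227/2 = -28645/2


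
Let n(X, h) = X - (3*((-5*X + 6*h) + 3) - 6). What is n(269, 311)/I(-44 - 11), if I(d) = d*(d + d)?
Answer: -1297/6050 ≈ -0.21438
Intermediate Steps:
n(X, h) = -3 - 18*h + 16*X (n(X, h) = X - (3*(3 - 5*X + 6*h) - 6) = X - ((9 - 15*X + 18*h) - 6) = X - (3 - 15*X + 18*h) = X + (-3 - 18*h + 15*X) = -3 - 18*h + 16*X)
I(d) = 2*d² (I(d) = d*(2*d) = 2*d²)
n(269, 311)/I(-44 - 11) = (-3 - 18*311 + 16*269)/((2*(-44 - 11)²)) = (-3 - 5598 + 4304)/((2*(-55)²)) = -1297/(2*3025) = -1297/6050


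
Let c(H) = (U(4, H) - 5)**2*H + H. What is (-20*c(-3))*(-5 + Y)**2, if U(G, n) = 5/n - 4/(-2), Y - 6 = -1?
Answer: 0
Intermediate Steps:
Y = 5 (Y = 6 - 1 = 5)
U(G, n) = 2 + 5/n (U(G, n) = 5/n - 4*(-1/2) = 5/n + 2 = 2 + 5/n)
c(H) = H + H*(-3 + 5/H)**2 (c(H) = ((2 + 5/H) - 5)**2*H + H = (-3 + 5/H)**2*H + H = H*(-3 + 5/H)**2 + H = H + H*(-3 + 5/H)**2)
(-20*c(-3))*(-5 + Y)**2 = (-20*(-3 + (5 - 3*(-3))**2/(-3)))*(-5 + 5)**2 = -20*(-3 - (5 + 9)**2/3)*0**2 = -20*(-3 - 1/3*14**2)*0 = -20*(-3 - 1/3*196)*0 = -20*(-3 - 196/3)*0 = -20*(-205/3)*0 = (4100/3)*0 = 0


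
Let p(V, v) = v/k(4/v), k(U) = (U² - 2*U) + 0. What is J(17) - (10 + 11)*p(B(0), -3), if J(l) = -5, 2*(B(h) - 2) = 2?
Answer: 367/40 ≈ 9.1750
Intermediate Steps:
B(h) = 3 (B(h) = 2 + (½)*2 = 2 + 1 = 3)
k(U) = U² - 2*U
p(V, v) = v²/(4*(-2 + 4/v)) (p(V, v) = v/(((4/v)*(-2 + 4/v))) = v/((4*(-2 + 4/v)/v)) = v*(v/(4*(-2 + 4/v))) = v²/(4*(-2 + 4/v)))
J(17) - (10 + 11)*p(B(0), -3) = -5 - (10 + 11)*(-1*(-3)³/(-16 + 8*(-3))) = -5 - 21*(-1*(-27)/(-16 - 24)) = -5 - 21*(-1*(-27)/(-40)) = -5 - 21*(-1*(-27)*(-1/40)) = -5 - 21*(-27)/40 = -5 - 1*(-567/40) = -5 + 567/40 = 367/40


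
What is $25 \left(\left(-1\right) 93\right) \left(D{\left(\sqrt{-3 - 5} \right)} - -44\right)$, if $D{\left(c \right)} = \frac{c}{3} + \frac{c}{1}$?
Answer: $-102300 - 6200 i \sqrt{2} \approx -1.023 \cdot 10^{5} - 8768.1 i$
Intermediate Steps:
$D{\left(c \right)} = \frac{4 c}{3}$ ($D{\left(c \right)} = c \frac{1}{3} + c 1 = \frac{c}{3} + c = \frac{4 c}{3}$)
$25 \left(\left(-1\right) 93\right) \left(D{\left(\sqrt{-3 - 5} \right)} - -44\right) = 25 \left(\left(-1\right) 93\right) \left(\frac{4 \sqrt{-3 - 5}}{3} - -44\right) = 25 \left(-93\right) \left(\frac{4 \sqrt{-8}}{3} + 44\right) = - 2325 \left(\frac{4 \cdot 2 i \sqrt{2}}{3} + 44\right) = - 2325 \left(\frac{8 i \sqrt{2}}{3} + 44\right) = - 2325 \left(44 + \frac{8 i \sqrt{2}}{3}\right) = -102300 - 6200 i \sqrt{2}$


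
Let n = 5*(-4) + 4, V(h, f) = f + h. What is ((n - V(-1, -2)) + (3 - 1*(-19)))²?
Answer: 81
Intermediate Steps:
n = -16 (n = -20 + 4 = -16)
((n - V(-1, -2)) + (3 - 1*(-19)))² = ((-16 - (-2 - 1)) + (3 - 1*(-19)))² = ((-16 - 1*(-3)) + (3 + 19))² = ((-16 + 3) + 22)² = (-13 + 22)² = 9² = 81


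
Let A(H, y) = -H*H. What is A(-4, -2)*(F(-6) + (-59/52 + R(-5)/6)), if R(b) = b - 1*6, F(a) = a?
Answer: 5596/39 ≈ 143.49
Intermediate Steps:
R(b) = -6 + b (R(b) = b - 6 = -6 + b)
A(H, y) = -H**2
A(-4, -2)*(F(-6) + (-59/52 + R(-5)/6)) = (-1*(-4)**2)*(-6 + (-59/52 + (-6 - 5)/6)) = (-1*16)*(-6 + (-59*1/52 - 11*1/6)) = -16*(-6 + (-59/52 - 11/6)) = -16*(-6 - 463/156) = -16*(-1399/156) = 5596/39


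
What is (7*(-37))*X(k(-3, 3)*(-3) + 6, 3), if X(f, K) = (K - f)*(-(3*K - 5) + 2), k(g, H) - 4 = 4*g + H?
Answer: -9324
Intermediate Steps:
k(g, H) = 4 + H + 4*g (k(g, H) = 4 + (4*g + H) = 4 + (H + 4*g) = 4 + H + 4*g)
X(f, K) = (7 - 3*K)*(K - f) (X(f, K) = (K - f)*(-(-5 + 3*K) + 2) = (K - f)*((5 - 3*K) + 2) = (K - f)*(7 - 3*K) = (7 - 3*K)*(K - f))
(7*(-37))*X(k(-3, 3)*(-3) + 6, 3) = (7*(-37))*(-7*((4 + 3 + 4*(-3))*(-3) + 6) - 3*3² + 7*3 + 3*3*((4 + 3 + 4*(-3))*(-3) + 6)) = -259*(-7*((4 + 3 - 12)*(-3) + 6) - 3*9 + 21 + 3*3*((4 + 3 - 12)*(-3) + 6)) = -259*(-7*(-5*(-3) + 6) - 27 + 21 + 3*3*(-5*(-3) + 6)) = -259*(-7*(15 + 6) - 27 + 21 + 3*3*(15 + 6)) = -259*(-7*21 - 27 + 21 + 3*3*21) = -259*(-147 - 27 + 21 + 189) = -259*36 = -9324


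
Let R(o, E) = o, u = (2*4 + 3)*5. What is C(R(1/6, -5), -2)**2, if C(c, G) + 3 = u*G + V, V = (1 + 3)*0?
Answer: 12769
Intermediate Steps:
u = 55 (u = (8 + 3)*5 = 11*5 = 55)
V = 0 (V = 4*0 = 0)
C(c, G) = -3 + 55*G (C(c, G) = -3 + (55*G + 0) = -3 + 55*G)
C(R(1/6, -5), -2)**2 = (-3 + 55*(-2))**2 = (-3 - 110)**2 = (-113)**2 = 12769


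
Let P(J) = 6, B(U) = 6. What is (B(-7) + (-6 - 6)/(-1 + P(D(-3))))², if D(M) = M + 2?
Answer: 324/25 ≈ 12.960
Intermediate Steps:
D(M) = 2 + M
(B(-7) + (-6 - 6)/(-1 + P(D(-3))))² = (6 + (-6 - 6)/(-1 + 6))² = (6 - 12/5)² = (18/5)² = 324/25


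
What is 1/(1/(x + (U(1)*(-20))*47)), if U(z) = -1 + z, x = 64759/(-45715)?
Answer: -64759/45715 ≈ -1.4166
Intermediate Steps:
x = -64759/45715 (x = 64759*(-1/45715) = -64759/45715 ≈ -1.4166)
1/(1/(x + (U(1)*(-20))*47)) = 1/(1/(-64759/45715 + ((-1 + 1)*(-20))*47)) = 1/(1/(-64759/45715 + (0*(-20))*47)) = 1/(1/(-64759/45715 + 0*47)) = 1/(1/(-64759/45715 + 0)) = 1/(1/(-64759/45715)) = 1/(-45715/64759) = -64759/45715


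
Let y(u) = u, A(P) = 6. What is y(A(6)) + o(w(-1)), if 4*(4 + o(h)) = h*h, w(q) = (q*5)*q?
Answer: 33/4 ≈ 8.2500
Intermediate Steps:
w(q) = 5*q² (w(q) = (5*q)*q = 5*q²)
o(h) = -4 + h²/4 (o(h) = -4 + (h*h)/4 = -4 + h²/4)
y(A(6)) + o(w(-1)) = 6 + (-4 + (5*(-1)²)²/4) = 6 + (-4 + (5*1)²/4) = 6 + (-4 + (¼)*5²) = 6 + (-4 + (¼)*25) = 6 + (-4 + 25/4) = 6 + 9/4 = 33/4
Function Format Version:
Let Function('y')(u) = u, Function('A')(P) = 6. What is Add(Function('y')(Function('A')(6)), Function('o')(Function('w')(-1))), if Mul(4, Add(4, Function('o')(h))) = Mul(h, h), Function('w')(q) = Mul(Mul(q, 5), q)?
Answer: Rational(33, 4) ≈ 8.2500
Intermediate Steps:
Function('w')(q) = Mul(5, Pow(q, 2)) (Function('w')(q) = Mul(Mul(5, q), q) = Mul(5, Pow(q, 2)))
Function('o')(h) = Add(-4, Mul(Rational(1, 4), Pow(h, 2))) (Function('o')(h) = Add(-4, Mul(Rational(1, 4), Mul(h, h))) = Add(-4, Mul(Rational(1, 4), Pow(h, 2))))
Add(Function('y')(Function('A')(6)), Function('o')(Function('w')(-1))) = Add(6, Add(-4, Mul(Rational(1, 4), Pow(Mul(5, Pow(-1, 2)), 2)))) = Add(6, Add(-4, Mul(Rational(1, 4), Pow(Mul(5, 1), 2)))) = Add(6, Add(-4, Mul(Rational(1, 4), Pow(5, 2)))) = Add(6, Add(-4, Mul(Rational(1, 4), 25))) = Add(6, Add(-4, Rational(25, 4))) = Add(6, Rational(9, 4)) = Rational(33, 4)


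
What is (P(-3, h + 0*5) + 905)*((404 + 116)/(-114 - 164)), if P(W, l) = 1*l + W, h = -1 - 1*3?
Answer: -233480/139 ≈ -1679.7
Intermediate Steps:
h = -4 (h = -1 - 3 = -4)
P(W, l) = W + l (P(W, l) = l + W = W + l)
(P(-3, h + 0*5) + 905)*((404 + 116)/(-114 - 164)) = ((-3 + (-4 + 0*5)) + 905)*((404 + 116)/(-114 - 164)) = ((-3 + (-4 + 0)) + 905)*(520/(-278)) = ((-3 - 4) + 905)*(520*(-1/278)) = (-7 + 905)*(-260/139) = 898*(-260/139) = -233480/139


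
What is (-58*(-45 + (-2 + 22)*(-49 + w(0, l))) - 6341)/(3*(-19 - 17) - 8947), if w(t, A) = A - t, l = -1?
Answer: -54269/9055 ≈ -5.9933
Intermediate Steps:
(-58*(-45 + (-2 + 22)*(-49 + w(0, l))) - 6341)/(3*(-19 - 17) - 8947) = (-58*(-45 + (-2 + 22)*(-49 + (-1 - 1*0))) - 6341)/(3*(-19 - 17) - 8947) = (-58*(-45 + 20*(-49 + (-1 + 0))) - 6341)/(3*(-36) - 8947) = (-58*(-45 + 20*(-49 - 1)) - 6341)/(-108 - 8947) = (-58*(-45 + 20*(-50)) - 6341)/(-9055) = (-58*(-45 - 1000) - 6341)*(-1/9055) = (-58*(-1045) - 6341)*(-1/9055) = (60610 - 6341)*(-1/9055) = 54269*(-1/9055) = -54269/9055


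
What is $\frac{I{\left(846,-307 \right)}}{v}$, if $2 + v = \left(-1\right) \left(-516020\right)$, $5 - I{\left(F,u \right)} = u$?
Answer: $\frac{52}{86003} \approx 0.00060463$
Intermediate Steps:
$I{\left(F,u \right)} = 5 - u$
$v = 516018$ ($v = -2 - -516020 = -2 + 516020 = 516018$)
$\frac{I{\left(846,-307 \right)}}{v} = \frac{5 - -307}{516018} = \left(5 + 307\right) \frac{1}{516018} = 312 \cdot \frac{1}{516018} = \frac{52}{86003}$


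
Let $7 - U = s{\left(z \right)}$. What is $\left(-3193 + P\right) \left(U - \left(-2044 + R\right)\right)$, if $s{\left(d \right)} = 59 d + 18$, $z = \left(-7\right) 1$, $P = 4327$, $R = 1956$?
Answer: $555660$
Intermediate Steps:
$z = -7$
$s{\left(d \right)} = 18 + 59 d$
$U = 402$ ($U = 7 - \left(18 + 59 \left(-7\right)\right) = 7 - \left(18 - 413\right) = 7 - -395 = 7 + 395 = 402$)
$\left(-3193 + P\right) \left(U - \left(-2044 + R\right)\right) = \left(-3193 + 4327\right) \left(402 + \left(2044 - 1956\right)\right) = 1134 \left(402 + \left(2044 - 1956\right)\right) = 1134 \left(402 + 88\right) = 1134 \cdot 490 = 555660$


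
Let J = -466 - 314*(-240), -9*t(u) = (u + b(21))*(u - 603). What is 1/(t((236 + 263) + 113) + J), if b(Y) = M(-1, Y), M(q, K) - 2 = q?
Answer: 1/74281 ≈ 1.3462e-5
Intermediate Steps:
M(q, K) = 2 + q
b(Y) = 1 (b(Y) = 2 - 1 = 1)
t(u) = -(1 + u)*(-603 + u)/9 (t(u) = -(u + 1)*(u - 603)/9 = -(1 + u)*(-603 + u)/9)
J = 74894 (J = -466 + 75360 = 74894)
1/(t((236 + 263) + 113) + J) = 1/((67 - ((236 + 263) + 113)²/9 + 602*((236 + 263) + 113)/9) + 74894) = 1/((67 - (499 + 113)²/9 + 602*(499 + 113)/9) + 74894) = 1/((67 - ⅑*612² + (602/9)*612) + 74894) = 1/((67 - ⅑*374544 + 40936) + 74894) = 1/((67 - 41616 + 40936) + 74894) = 1/(-613 + 74894) = 1/74281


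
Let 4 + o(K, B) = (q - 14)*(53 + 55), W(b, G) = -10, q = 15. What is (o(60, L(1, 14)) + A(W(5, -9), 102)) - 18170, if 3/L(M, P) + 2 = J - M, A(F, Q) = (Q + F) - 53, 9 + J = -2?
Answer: -18027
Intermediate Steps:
J = -11 (J = -9 - 2 = -11)
A(F, Q) = -53 + F + Q (A(F, Q) = (F + Q) - 53 = -53 + F + Q)
L(M, P) = 3/(-13 - M) (L(M, P) = 3/(-2 + (-11 - M)) = 3/(-13 - M))
o(K, B) = 104 (o(K, B) = -4 + (15 - 14)*(53 + 55) = -4 + 1*108 = -4 + 108 = 104)
(o(60, L(1, 14)) + A(W(5, -9), 102)) - 18170 = (104 + (-53 - 10 + 102)) - 18170 = (104 + 39) - 18170 = 143 - 18170 = -18027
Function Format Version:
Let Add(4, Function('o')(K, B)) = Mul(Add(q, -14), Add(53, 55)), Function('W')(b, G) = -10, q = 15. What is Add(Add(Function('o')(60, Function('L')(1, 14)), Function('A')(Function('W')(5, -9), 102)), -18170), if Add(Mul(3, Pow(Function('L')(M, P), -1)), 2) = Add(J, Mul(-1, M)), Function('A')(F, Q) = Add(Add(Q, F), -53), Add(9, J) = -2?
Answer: -18027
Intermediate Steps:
J = -11 (J = Add(-9, -2) = -11)
Function('A')(F, Q) = Add(-53, F, Q) (Function('A')(F, Q) = Add(Add(F, Q), -53) = Add(-53, F, Q))
Function('L')(M, P) = Mul(3, Pow(Add(-13, Mul(-1, M)), -1)) (Function('L')(M, P) = Mul(3, Pow(Add(-2, Add(-11, Mul(-1, M))), -1)) = Mul(3, Pow(Add(-13, Mul(-1, M)), -1)))
Function('o')(K, B) = 104 (Function('o')(K, B) = Add(-4, Mul(Add(15, -14), Add(53, 55))) = Add(-4, Mul(1, 108)) = Add(-4, 108) = 104)
Add(Add(Function('o')(60, Function('L')(1, 14)), Function('A')(Function('W')(5, -9), 102)), -18170) = Add(Add(104, Add(-53, -10, 102)), -18170) = Add(Add(104, 39), -18170) = Add(143, -18170) = -18027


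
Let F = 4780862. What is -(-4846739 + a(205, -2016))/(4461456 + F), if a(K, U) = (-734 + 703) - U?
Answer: 2422377/4621159 ≈ 0.52419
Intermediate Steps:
a(K, U) = -31 - U
-(-4846739 + a(205, -2016))/(4461456 + F) = -(-4846739 + (-31 - 1*(-2016)))/(4461456 + 4780862) = -(-4846739 + (-31 + 2016))/9242318 = -(-4846739 + 1985)/9242318 = -(-4844754)/9242318 = -1*(-2422377/4621159) = 2422377/4621159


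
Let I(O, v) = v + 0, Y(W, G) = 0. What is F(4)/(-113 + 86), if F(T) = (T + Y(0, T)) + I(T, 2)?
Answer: -2/9 ≈ -0.22222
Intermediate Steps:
I(O, v) = v
F(T) = 2 + T (F(T) = (T + 0) + 2 = T + 2 = 2 + T)
F(4)/(-113 + 86) = (2 + 4)/(-113 + 86) = 6/(-27) = -1/27*6 = -2/9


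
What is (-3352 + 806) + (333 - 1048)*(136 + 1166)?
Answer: -933476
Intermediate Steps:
(-3352 + 806) + (333 - 1048)*(136 + 1166) = -2546 - 715*1302 = -2546 - 930930 = -933476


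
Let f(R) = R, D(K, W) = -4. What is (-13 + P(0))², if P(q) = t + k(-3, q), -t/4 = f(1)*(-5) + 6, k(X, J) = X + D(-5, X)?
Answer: 576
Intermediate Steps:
k(X, J) = -4 + X (k(X, J) = X - 4 = -4 + X)
t = -4 (t = -4*(1*(-5) + 6) = -4*(-5 + 6) = -4*1 = -4)
P(q) = -11 (P(q) = -4 + (-4 - 3) = -4 - 7 = -11)
(-13 + P(0))² = (-13 - 11)² = (-24)² = 576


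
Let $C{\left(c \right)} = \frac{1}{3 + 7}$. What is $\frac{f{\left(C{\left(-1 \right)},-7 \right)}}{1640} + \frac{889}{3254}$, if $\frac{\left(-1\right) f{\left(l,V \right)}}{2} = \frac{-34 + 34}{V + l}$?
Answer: $\frac{889}{3254} \approx 0.2732$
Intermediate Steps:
$C{\left(c \right)} = \frac{1}{10}$
$f{\left(l,V \right)} = 0$ ($f{\left(l,V \right)} = - 2 \frac{-34 + 34}{V + l} = - 2 \frac{0}{V + l} = \left(-2\right) 0 = 0$)
$\frac{f{\left(C{\left(-1 \right)},-7 \right)}}{1640} + \frac{889}{3254} = \frac{0}{1640} + \frac{889}{3254} = 0 \cdot \frac{1}{1640} + 889 \cdot \frac{1}{3254} = 0 + \frac{889}{3254} = \frac{889}{3254}$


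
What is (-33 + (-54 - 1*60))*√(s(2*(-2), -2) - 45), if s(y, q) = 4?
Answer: -147*I*√41 ≈ -941.26*I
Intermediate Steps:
(-33 + (-54 - 1*60))*√(s(2*(-2), -2) - 45) = (-33 + (-54 - 1*60))*√(4 - 45) = (-33 + (-54 - 60))*√(-41) = (-33 - 114)*(I*√41) = -147*I*√41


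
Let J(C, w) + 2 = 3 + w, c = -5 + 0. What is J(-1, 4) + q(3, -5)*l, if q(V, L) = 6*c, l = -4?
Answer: 125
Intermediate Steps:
c = -5
J(C, w) = 1 + w (J(C, w) = -2 + (3 + w) = 1 + w)
q(V, L) = -30 (q(V, L) = 6*(-5) = -30)
J(-1, 4) + q(3, -5)*l = (1 + 4) - 30*(-4) = 5 + 120 = 125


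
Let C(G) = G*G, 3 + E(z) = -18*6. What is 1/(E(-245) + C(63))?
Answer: 1/3858 ≈ 0.00025920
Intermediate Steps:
E(z) = -111 (E(z) = -3 - 18*6 = -3 - 108 = -111)
C(G) = G²
1/(E(-245) + C(63)) = 1/(-111 + 63²) = 1/(-111 + 3969) = 1/3858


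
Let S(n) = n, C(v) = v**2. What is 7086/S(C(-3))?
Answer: 2362/3 ≈ 787.33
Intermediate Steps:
7086/S(C(-3)) = 7086/((-3)**2) = 7086/9 = 7086*(1/9) = 2362/3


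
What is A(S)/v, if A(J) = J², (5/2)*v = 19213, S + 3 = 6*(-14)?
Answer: 37845/38426 ≈ 0.98488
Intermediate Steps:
S = -87 (S = -3 + 6*(-14) = -3 - 84 = -87)
v = 38426/5 (v = (⅖)*19213 = 38426/5 ≈ 7685.2)
A(S)/v = (-87)²/(38426/5) = 7569*(5/38426) = 37845/38426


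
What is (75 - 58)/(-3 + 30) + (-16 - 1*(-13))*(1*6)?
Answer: -469/27 ≈ -17.370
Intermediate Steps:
(75 - 58)/(-3 + 30) + (-16 - 1*(-13))*(1*6) = 17/27 + (-16 + 13)*6 = 17*(1/27) - 3*6 = 17/27 - 18 = -469/27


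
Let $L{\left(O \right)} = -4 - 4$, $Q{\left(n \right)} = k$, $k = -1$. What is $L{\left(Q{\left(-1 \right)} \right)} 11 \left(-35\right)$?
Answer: $3080$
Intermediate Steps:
$Q{\left(n \right)} = -1$
$L{\left(O \right)} = -8$
$L{\left(Q{\left(-1 \right)} \right)} 11 \left(-35\right) = \left(-8\right) 11 \left(-35\right) = \left(-88\right) \left(-35\right) = 3080$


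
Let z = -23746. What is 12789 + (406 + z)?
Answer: -10551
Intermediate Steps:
12789 + (406 + z) = 12789 + (406 - 23746) = 12789 - 23340 = -10551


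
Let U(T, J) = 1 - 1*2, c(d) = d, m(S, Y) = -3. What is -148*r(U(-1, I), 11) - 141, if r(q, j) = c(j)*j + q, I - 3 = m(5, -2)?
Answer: -17901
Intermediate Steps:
I = 0 (I = 3 - 3 = 0)
U(T, J) = -1 (U(T, J) = 1 - 2 = -1)
r(q, j) = q + j**2 (r(q, j) = j*j + q = j**2 + q = q + j**2)
-148*r(U(-1, I), 11) - 141 = -148*(-1 + 11**2) - 141 = -148*(-1 + 121) - 141 = -148*120 - 141 = -17760 - 141 = -17901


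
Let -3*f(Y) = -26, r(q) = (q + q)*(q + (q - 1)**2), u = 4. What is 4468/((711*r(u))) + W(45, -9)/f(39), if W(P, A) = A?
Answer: -9040/9243 ≈ -0.97804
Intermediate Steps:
r(q) = 2*q*(q + (-1 + q)**2) (r(q) = (2*q)*(q + (-1 + q)**2) = 2*q*(q + (-1 + q)**2))
f(Y) = 26/3 (f(Y) = -1/3*(-26) = 26/3)
4468/((711*r(u))) + W(45, -9)/f(39) = 4468/((711*(2*4*(4 + (-1 + 4)**2)))) - 9/26/3 = 4468/((711*(2*4*(4 + 3**2)))) - 9*3/26 = 4468/((711*(2*4*(4 + 9)))) - 27/26 = 4468/((711*(2*4*13))) - 27/26 = 4468/((711*104)) - 27/26 = 4468/73944 - 27/26 = 4468*(1/73944) - 27/26 = 1117/18486 - 27/26 = -9040/9243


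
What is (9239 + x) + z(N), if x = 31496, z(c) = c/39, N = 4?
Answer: 1588669/39 ≈ 40735.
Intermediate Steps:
z(c) = c/39 (z(c) = c*(1/39) = c/39)
(9239 + x) + z(N) = (9239 + 31496) + (1/39)*4 = 40735 + 4/39 = 1588669/39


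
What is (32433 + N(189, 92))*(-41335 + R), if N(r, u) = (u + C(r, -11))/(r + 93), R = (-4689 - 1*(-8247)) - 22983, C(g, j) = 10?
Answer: -92620599680/47 ≈ -1.9707e+9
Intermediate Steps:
R = -19425 (R = (-4689 + 8247) - 22983 = 3558 - 22983 = -19425)
N(r, u) = (10 + u)/(93 + r) (N(r, u) = (u + 10)/(r + 93) = (10 + u)/(93 + r))
(32433 + N(189, 92))*(-41335 + R) = (32433 + (10 + 92)/(93 + 189))*(-41335 - 19425) = (32433 + 102/282)*(-60760) = (32433 + (1/282)*102)*(-60760) = (32433 + 17/47)*(-60760) = (1524368/47)*(-60760) = -92620599680/47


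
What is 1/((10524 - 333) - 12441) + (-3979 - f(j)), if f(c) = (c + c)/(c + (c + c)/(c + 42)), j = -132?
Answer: -49265443/12375 ≈ -3981.0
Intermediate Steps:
f(c) = 2*c/(c + 2*c/(42 + c)) (f(c) = (2*c)/(c + (2*c)/(42 + c)) = (2*c)/(c + 2*c/(42 + c)) = 2*c/(c + 2*c/(42 + c)))
1/((10524 - 333) - 12441) + (-3979 - f(j)) = 1/((10524 - 333) - 12441) + (-3979 - 2*(42 - 132)/(44 - 132)) = 1/(10191 - 12441) + (-3979 - 2*(-90)/(-88)) = 1/(-2250) + (-3979 - 2*(-1)*(-90)/88) = -1/2250 + (-3979 - 1*45/22) = -1/2250 + (-3979 - 45/22) = -1/2250 - 87583/22 = -49265443/12375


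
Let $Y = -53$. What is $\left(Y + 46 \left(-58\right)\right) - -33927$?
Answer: $31206$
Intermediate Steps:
$\left(Y + 46 \left(-58\right)\right) - -33927 = \left(-53 + 46 \left(-58\right)\right) - -33927 = \left(-53 - 2668\right) + 33927 = -2721 + 33927 = 31206$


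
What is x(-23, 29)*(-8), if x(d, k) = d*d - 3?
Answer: -4208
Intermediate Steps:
x(d, k) = -3 + d² (x(d, k) = d² - 3 = -3 + d²)
x(-23, 29)*(-8) = (-3 + (-23)²)*(-8) = (-3 + 529)*(-8) = 526*(-8) = -4208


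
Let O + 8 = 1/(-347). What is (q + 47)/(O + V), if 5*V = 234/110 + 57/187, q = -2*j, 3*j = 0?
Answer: -76244575/12193397 ≈ -6.2529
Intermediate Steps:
j = 0 (j = (1/3)*0 = 0)
q = 0 (q = -2*0 = 0)
V = 2274/4675 (V = (234/110 + 57/187)/5 = (234*(1/110) + 57*(1/187))/5 = (117/55 + 57/187)/5 = (1/5)*(2274/935) = 2274/4675 ≈ 0.48642)
O = -2777/347 (O = -8 + 1/(-347) = -8 - 1/347 = -2777/347 ≈ -8.0029)
(q + 47)/(O + V) = (0 + 47)/(-2777/347 + 2274/4675) = 47/(-12193397/1622225) = 47*(-1622225/12193397) = -76244575/12193397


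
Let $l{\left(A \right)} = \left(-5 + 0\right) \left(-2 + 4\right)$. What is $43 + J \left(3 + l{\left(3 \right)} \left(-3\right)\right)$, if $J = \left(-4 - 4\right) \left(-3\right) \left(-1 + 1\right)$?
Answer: $43$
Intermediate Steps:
$l{\left(A \right)} = -10$ ($l{\left(A \right)} = \left(-5\right) 2 = -10$)
$J = 0$ ($J = \left(-8\right) \left(-3\right) 0 = 24 \cdot 0 = 0$)
$43 + J \left(3 + l{\left(3 \right)} \left(-3\right)\right) = 43 + 0 \left(3 - -30\right) = 43 + 0 \left(3 + 30\right) = 43 + 0 \cdot 33 = 43 + 0 = 43$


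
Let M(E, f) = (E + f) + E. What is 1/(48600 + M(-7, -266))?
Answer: 1/48320 ≈ 2.0695e-5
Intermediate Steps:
M(E, f) = f + 2*E
1/(48600 + M(-7, -266)) = 1/(48600 + (-266 + 2*(-7))) = 1/(48600 + (-266 - 14)) = 1/(48600 - 280) = 1/48320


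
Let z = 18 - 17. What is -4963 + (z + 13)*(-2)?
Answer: -4991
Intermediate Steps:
z = 1
-4963 + (z + 13)*(-2) = -4963 + (1 + 13)*(-2) = -4963 + 14*(-2) = -4963 - 28 = -4991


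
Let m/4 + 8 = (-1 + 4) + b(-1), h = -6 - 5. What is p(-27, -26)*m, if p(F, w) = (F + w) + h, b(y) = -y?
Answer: 1024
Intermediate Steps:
h = -11
m = -16 (m = -32 + 4*((-1 + 4) - 1*(-1)) = -32 + 4*(3 + 1) = -32 + 4*4 = -32 + 16 = -16)
p(F, w) = -11 + F + w (p(F, w) = (F + w) - 11 = -11 + F + w)
p(-27, -26)*m = (-11 - 27 - 26)*(-16) = -64*(-16) = 1024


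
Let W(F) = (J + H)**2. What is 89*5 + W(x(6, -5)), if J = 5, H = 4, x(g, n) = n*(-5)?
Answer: 526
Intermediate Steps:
x(g, n) = -5*n
W(F) = 81 (W(F) = (5 + 4)**2 = 9**2 = 81)
89*5 + W(x(6, -5)) = 89*5 + 81 = 445 + 81 = 526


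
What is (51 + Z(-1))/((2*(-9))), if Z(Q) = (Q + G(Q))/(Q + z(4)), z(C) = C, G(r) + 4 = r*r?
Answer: -149/54 ≈ -2.7593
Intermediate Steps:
G(r) = -4 + r² (G(r) = -4 + r*r = -4 + r²)
Z(Q) = (-4 + Q + Q²)/(4 + Q) (Z(Q) = (Q + (-4 + Q²))/(Q + 4) = (-4 + Q + Q²)/(4 + Q))
(51 + Z(-1))/((2*(-9))) = (51 + (-4 - 1 + (-1)²)/(4 - 1))/((2*(-9))) = (51 + (-4 - 1 + 1)/3)/(-18) = (51 + (⅓)*(-4))*(-1/18) = (51 - 4/3)*(-1/18) = (149/3)*(-1/18) = -149/54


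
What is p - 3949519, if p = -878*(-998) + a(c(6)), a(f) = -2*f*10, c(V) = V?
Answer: -3073395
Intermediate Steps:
a(f) = -20*f
p = 876124 (p = -878*(-998) - 20*6 = 876244 - 120 = 876124)
p - 3949519 = 876124 - 3949519 = -3073395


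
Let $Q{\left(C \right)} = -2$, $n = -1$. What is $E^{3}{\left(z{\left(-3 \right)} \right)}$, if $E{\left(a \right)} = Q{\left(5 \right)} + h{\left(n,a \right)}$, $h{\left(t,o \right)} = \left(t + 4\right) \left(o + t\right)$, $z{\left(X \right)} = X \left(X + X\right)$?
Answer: $117649$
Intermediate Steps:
$z{\left(X \right)} = 2 X^{2}$ ($z{\left(X \right)} = X 2 X = 2 X^{2}$)
$h{\left(t,o \right)} = \left(4 + t\right) \left(o + t\right)$
$E{\left(a \right)} = -5 + 3 a$ ($E{\left(a \right)} = -2 + \left(\left(-1\right)^{2} + 4 a + 4 \left(-1\right) + a \left(-1\right)\right) = -2 + \left(1 + 4 a - 4 - a\right) = -2 + \left(-3 + 3 a\right) = -5 + 3 a$)
$E^{3}{\left(z{\left(-3 \right)} \right)} = \left(-5 + 3 \cdot 2 \left(-3\right)^{2}\right)^{3} = \left(-5 + 3 \cdot 2 \cdot 9\right)^{3} = \left(-5 + 3 \cdot 18\right)^{3} = \left(-5 + 54\right)^{3} = 49^{3} = 117649$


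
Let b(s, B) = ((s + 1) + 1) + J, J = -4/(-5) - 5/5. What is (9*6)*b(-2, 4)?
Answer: -54/5 ≈ -10.800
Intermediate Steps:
J = -⅕ (J = -4*(-⅕) - 5*⅕ = ⅘ - 1 = -⅕ ≈ -0.20000)
b(s, B) = 9/5 + s (b(s, B) = ((s + 1) + 1) - ⅕ = ((1 + s) + 1) - ⅕ = (2 + s) - ⅕ = 9/5 + s)
(9*6)*b(-2, 4) = (9*6)*(9/5 - 2) = 54*(-⅕) = -54/5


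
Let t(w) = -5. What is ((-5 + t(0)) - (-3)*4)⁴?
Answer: 16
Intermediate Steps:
((-5 + t(0)) - (-3)*4)⁴ = ((-5 - 5) - (-3)*4)⁴ = (-10 - 1*(-12))⁴ = (-10 + 12)⁴ = 2⁴ = 16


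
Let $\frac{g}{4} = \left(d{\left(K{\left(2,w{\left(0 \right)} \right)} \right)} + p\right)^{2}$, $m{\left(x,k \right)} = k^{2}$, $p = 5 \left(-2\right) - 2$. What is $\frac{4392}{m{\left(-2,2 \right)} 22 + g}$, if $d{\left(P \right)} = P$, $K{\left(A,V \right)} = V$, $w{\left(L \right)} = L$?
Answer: $\frac{549}{83} \approx 6.6145$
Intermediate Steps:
$p = -12$ ($p = -10 - 2 = -12$)
$g = 576$ ($g = 4 \left(0 - 12\right)^{2} = 4 \left(-12\right)^{2} = 4 \cdot 144 = 576$)
$\frac{4392}{m{\left(-2,2 \right)} 22 + g} = \frac{4392}{2^{2} \cdot 22 + 576} = \frac{4392}{4 \cdot 22 + 576} = \frac{4392}{88 + 576} = \frac{4392}{664} = 4392 \cdot \frac{1}{664} = \frac{549}{83}$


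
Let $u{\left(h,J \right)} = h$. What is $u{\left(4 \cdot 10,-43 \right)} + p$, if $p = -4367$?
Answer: $-4327$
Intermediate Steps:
$u{\left(4 \cdot 10,-43 \right)} + p = 4 \cdot 10 - 4367 = 40 - 4367 = -4327$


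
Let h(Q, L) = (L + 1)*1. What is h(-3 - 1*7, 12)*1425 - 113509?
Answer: -94984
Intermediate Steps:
h(Q, L) = 1 + L (h(Q, L) = (1 + L)*1 = 1 + L)
h(-3 - 1*7, 12)*1425 - 113509 = (1 + 12)*1425 - 113509 = 13*1425 - 113509 = 18525 - 113509 = -94984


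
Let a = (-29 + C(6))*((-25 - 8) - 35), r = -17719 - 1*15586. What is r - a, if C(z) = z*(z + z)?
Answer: -30381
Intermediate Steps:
r = -33305 (r = -17719 - 15586 = -33305)
C(z) = 2*z² (C(z) = z*(2*z) = 2*z²)
a = -2924 (a = (-29 + 2*6²)*((-25 - 8) - 35) = (-29 + 2*36)*(-33 - 35) = (-29 + 72)*(-68) = 43*(-68) = -2924)
r - a = -33305 - 1*(-2924) = -33305 + 2924 = -30381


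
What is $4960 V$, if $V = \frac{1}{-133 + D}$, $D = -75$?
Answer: $- \frac{310}{13} \approx -23.846$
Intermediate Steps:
$V = - \frac{1}{208}$ ($V = \frac{1}{-133 - 75} = \frac{1}{-208} = - \frac{1}{208} \approx -0.0048077$)
$4960 V = 4960 \left(- \frac{1}{208}\right) = - \frac{310}{13}$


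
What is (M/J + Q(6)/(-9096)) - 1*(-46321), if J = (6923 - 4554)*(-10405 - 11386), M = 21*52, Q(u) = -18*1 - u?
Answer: 129467673075896/2795010163 ≈ 46321.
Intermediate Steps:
Q(u) = -18 - u
M = 1092
J = -51622879 (J = 2369*(-21791) = -51622879)
(M/J + Q(6)/(-9096)) - 1*(-46321) = (1092/(-51622879) + (-18 - 1*6)/(-9096)) - 1*(-46321) = (1092*(-1/51622879) + (-18 - 6)*(-1/9096)) + 46321 = (-156/7374697 - 24*(-1/9096)) + 46321 = (-156/7374697 + 1/379) + 46321 = 7315573/2795010163 + 46321 = 129467673075896/2795010163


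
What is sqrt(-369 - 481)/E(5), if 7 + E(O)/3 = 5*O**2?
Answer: 5*I*sqrt(34)/354 ≈ 0.082358*I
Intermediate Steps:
E(O) = -21 + 15*O**2 (E(O) = -21 + 3*(5*O**2) = -21 + 15*O**2)
sqrt(-369 - 481)/E(5) = sqrt(-369 - 481)/(-21 + 15*5**2) = sqrt(-850)/(-21 + 15*25) = (5*I*sqrt(34))/(-21 + 375) = (5*I*sqrt(34))/354 = (5*I*sqrt(34))*(1/354) = 5*I*sqrt(34)/354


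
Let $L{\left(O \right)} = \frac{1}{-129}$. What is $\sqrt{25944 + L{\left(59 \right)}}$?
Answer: $\frac{5 \sqrt{17269359}}{129} \approx 161.07$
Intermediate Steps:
$L{\left(O \right)} = - \frac{1}{129}$
$\sqrt{25944 + L{\left(59 \right)}} = \sqrt{25944 - \frac{1}{129}} = \sqrt{\frac{3346775}{129}} = \frac{5 \sqrt{17269359}}{129}$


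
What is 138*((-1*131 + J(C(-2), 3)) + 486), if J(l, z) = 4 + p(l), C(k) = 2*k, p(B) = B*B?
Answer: 51750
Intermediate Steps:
p(B) = B**2
J(l, z) = 4 + l**2
138*((-1*131 + J(C(-2), 3)) + 486) = 138*((-1*131 + (4 + (2*(-2))**2)) + 486) = 138*((-131 + (4 + (-4)**2)) + 486) = 138*((-131 + (4 + 16)) + 486) = 138*((-131 + 20) + 486) = 138*(-111 + 486) = 138*375 = 51750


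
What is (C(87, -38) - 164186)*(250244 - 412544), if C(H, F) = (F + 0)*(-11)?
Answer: 26579546400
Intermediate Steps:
C(H, F) = -11*F (C(H, F) = F*(-11) = -11*F)
(C(87, -38) - 164186)*(250244 - 412544) = (-11*(-38) - 164186)*(250244 - 412544) = (418 - 164186)*(-162300) = -163768*(-162300) = 26579546400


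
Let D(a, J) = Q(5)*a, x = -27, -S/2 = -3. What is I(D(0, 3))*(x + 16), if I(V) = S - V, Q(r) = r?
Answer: -66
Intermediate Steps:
S = 6 (S = -2*(-3) = 6)
D(a, J) = 5*a
I(V) = 6 - V
I(D(0, 3))*(x + 16) = (6 - 5*0)*(-27 + 16) = (6 - 1*0)*(-11) = (6 + 0)*(-11) = 6*(-11) = -66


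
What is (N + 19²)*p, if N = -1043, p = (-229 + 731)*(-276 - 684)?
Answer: 328669440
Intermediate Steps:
p = -481920 (p = 502*(-960) = -481920)
(N + 19²)*p = (-1043 + 19²)*(-481920) = (-1043 + 361)*(-481920) = -682*(-481920) = 328669440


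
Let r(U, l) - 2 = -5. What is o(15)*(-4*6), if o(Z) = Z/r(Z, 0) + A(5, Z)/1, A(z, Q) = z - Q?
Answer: 360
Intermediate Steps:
r(U, l) = -3 (r(U, l) = 2 - 5 = -3)
o(Z) = 5 - 4*Z/3 (o(Z) = Z/(-3) + (5 - Z)/1 = Z*(-1/3) + (5 - Z)*1 = -Z/3 + (5 - Z) = 5 - 4*Z/3)
o(15)*(-4*6) = (5 - 4/3*15)*(-4*6) = (5 - 20)*(-24) = -15*(-24) = 360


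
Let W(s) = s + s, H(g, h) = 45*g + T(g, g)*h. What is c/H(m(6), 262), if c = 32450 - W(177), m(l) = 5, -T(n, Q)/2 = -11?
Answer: 32096/5989 ≈ 5.3592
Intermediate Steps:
T(n, Q) = 22 (T(n, Q) = -2*(-11) = 22)
H(g, h) = 22*h + 45*g (H(g, h) = 45*g + 22*h = 22*h + 45*g)
W(s) = 2*s
c = 32096 (c = 32450 - 2*177 = 32450 - 1*354 = 32450 - 354 = 32096)
c/H(m(6), 262) = 32096/(22*262 + 45*5) = 32096/(5764 + 225) = 32096/5989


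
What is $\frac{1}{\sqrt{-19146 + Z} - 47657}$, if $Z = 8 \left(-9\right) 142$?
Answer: $- \frac{47657}{2271219019} - \frac{i \sqrt{29370}}{2271219019} \approx -2.0983 \cdot 10^{-5} - 7.5456 \cdot 10^{-8} i$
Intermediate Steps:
$Z = -10224$ ($Z = \left(-72\right) 142 = -10224$)
$\frac{1}{\sqrt{-19146 + Z} - 47657} = \frac{1}{\sqrt{-19146 - 10224} - 47657} = \frac{1}{\sqrt{-29370} - 47657} = \frac{1}{i \sqrt{29370} - 47657} = \frac{1}{-47657 + i \sqrt{29370}}$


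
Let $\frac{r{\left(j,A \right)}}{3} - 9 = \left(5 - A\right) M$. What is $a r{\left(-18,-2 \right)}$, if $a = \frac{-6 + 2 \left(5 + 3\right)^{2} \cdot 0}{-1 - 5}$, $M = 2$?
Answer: $69$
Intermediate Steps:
$r{\left(j,A \right)} = 57 - 6 A$ ($r{\left(j,A \right)} = 27 + 3 \left(5 - A\right) 2 = 27 + 3 \left(10 - 2 A\right) = 27 - \left(-30 + 6 A\right) = 57 - 6 A$)
$a = 1$ ($a = \frac{-6 + 2 \cdot 8^{2} \cdot 0}{-6} = \left(-6 + 2 \cdot 64 \cdot 0\right) \left(- \frac{1}{6}\right) = \left(-6 + 128 \cdot 0\right) \left(- \frac{1}{6}\right) = \left(-6 + 0\right) \left(- \frac{1}{6}\right) = \left(-6\right) \left(- \frac{1}{6}\right) = 1$)
$a r{\left(-18,-2 \right)} = 1 \left(57 - -12\right) = 1 \left(57 + 12\right) = 1 \cdot 69 = 69$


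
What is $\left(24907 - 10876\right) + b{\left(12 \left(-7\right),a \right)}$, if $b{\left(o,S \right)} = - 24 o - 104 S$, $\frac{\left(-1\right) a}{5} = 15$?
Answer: $23847$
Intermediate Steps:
$a = -75$ ($a = \left(-5\right) 15 = -75$)
$b{\left(o,S \right)} = - 104 S - 24 o$
$\left(24907 - 10876\right) + b{\left(12 \left(-7\right),a \right)} = \left(24907 - 10876\right) - \left(-7800 + 24 \cdot 12 \left(-7\right)\right) = 14031 + \left(7800 - -2016\right) = 14031 + \left(7800 + 2016\right) = 14031 + 9816 = 23847$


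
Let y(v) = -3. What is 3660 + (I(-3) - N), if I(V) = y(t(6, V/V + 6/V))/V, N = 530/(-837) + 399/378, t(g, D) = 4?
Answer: 6127807/1674 ≈ 3660.6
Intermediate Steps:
N = 707/1674 (N = 530*(-1/837) + 399*(1/378) = -530/837 + 19/18 = 707/1674 ≈ 0.42234)
I(V) = -3/V
3660 + (I(-3) - N) = 3660 + (-3/(-3) - 1*707/1674) = 3660 + (-3*(-1/3) - 707/1674) = 3660 + (1 - 707/1674) = 3660 + 967/1674 = 6127807/1674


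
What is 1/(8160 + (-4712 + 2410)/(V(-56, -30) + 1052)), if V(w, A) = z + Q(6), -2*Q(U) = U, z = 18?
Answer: 1067/8704418 ≈ 0.00012258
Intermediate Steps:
Q(U) = -U/2
V(w, A) = 15 (V(w, A) = 18 - ½*6 = 18 - 3 = 15)
1/(8160 + (-4712 + 2410)/(V(-56, -30) + 1052)) = 1/(8160 + (-4712 + 2410)/(15 + 1052)) = 1/(8160 - 2302/1067) = 1/(8704418/1067) = 1067/8704418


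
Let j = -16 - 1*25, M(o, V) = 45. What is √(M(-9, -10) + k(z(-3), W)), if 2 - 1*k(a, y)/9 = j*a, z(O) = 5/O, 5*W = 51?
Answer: 2*I*√138 ≈ 23.495*I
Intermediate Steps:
j = -41 (j = -16 - 25 = -41)
W = 51/5 (W = (⅕)*51 = 51/5 ≈ 10.200)
k(a, y) = 18 + 369*a (k(a, y) = 18 - (-369)*a = 18 + 369*a)
√(M(-9, -10) + k(z(-3), W)) = √(45 + (18 + 369*(5/(-3)))) = √(45 + (18 + 369*(5*(-⅓)))) = √(45 + (18 + 369*(-5/3))) = √(45 + (18 - 615)) = √(45 - 597) = √(-552) = 2*I*√138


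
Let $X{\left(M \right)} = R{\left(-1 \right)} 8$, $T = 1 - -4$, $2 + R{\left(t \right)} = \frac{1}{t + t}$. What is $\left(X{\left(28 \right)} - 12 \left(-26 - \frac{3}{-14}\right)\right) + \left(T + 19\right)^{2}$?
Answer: $\frac{6058}{7} \approx 865.43$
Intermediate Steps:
$R{\left(t \right)} = -2 + \frac{1}{2 t}$ ($R{\left(t \right)} = -2 + \frac{1}{t + t} = -2 + \frac{1}{2 t}$)
$T = 5$ ($T = 1 + 4 = 5$)
$X{\left(M \right)} = -20$ ($X{\left(M \right)} = \left(-2 + \frac{1}{2 \left(-1\right)}\right) 8 = \left(-2 + \frac{1}{2} \left(-1\right)\right) 8 = \left(-2 - \frac{1}{2}\right) 8 = \left(- \frac{5}{2}\right) 8 = -20$)
$\left(X{\left(28 \right)} - 12 \left(-26 - \frac{3}{-14}\right)\right) + \left(T + 19\right)^{2} = \left(-20 - 12 \left(-26 - \frac{3}{-14}\right)\right) + \left(5 + 19\right)^{2} = \left(-20 - 12 \left(-26 - - \frac{3}{14}\right)\right) + 24^{2} = \left(-20 - 12 \left(-26 + \frac{3}{14}\right)\right) + 576 = \left(-20 - - \frac{2166}{7}\right) + 576 = \left(-20 + \frac{2166}{7}\right) + 576 = \frac{2026}{7} + 576 = \frac{6058}{7}$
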